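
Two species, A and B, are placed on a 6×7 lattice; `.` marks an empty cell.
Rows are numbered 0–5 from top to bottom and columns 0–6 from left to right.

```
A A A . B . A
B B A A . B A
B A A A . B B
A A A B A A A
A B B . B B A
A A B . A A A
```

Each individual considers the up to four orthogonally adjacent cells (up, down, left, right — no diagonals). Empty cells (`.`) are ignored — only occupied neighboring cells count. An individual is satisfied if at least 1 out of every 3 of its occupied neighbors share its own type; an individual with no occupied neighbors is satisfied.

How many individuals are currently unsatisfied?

4

Row 0: (0,0)A 1/2 ok · (0,1)A 2/3 ok · (0,2)A 2/2 ok · (0,4)B 0/0 ok · (0,6)A 1/1 ok
Row 1: (1,0)B 2/3 ok · (1,1)B 1/4 unhappy · (1,2)A 3/4 ok · (1,3)A 2/2 ok · (1,5)B 1/2 ok · (1,6)A 1/3 ok
Row 2: (2,0)B 1/3 ok · (2,1)A 2/4 ok · (2,2)A 4/4 ok · (2,3)A 2/3 ok · (2,5)B 2/3 ok · (2,6)B 1/3 ok
Row 3: (3,0)A 2/3 ok · (3,1)A 3/4 ok · (3,2)A 2/4 ok · (3,3)B 0/3 unhappy · (3,4)A 1/3 ok · (3,5)A 2/4 ok · (3,6)A 2/3 ok
Row 4: (4,0)A 2/3 ok · (4,1)B 1/4 unhappy · (4,2)B 2/3 ok · (4,4)B 1/3 ok · (4,5)B 1/4 unhappy · (4,6)A 2/3 ok
Row 5: (5,0)A 2/2 ok · (5,1)A 1/3 ok · (5,2)B 1/2 ok · (5,4)A 1/2 ok · (5,5)A 2/3 ok · (5,6)A 2/2 ok
Unsatisfied: (1,1), (3,3), (4,1), (4,5) — 4 in total.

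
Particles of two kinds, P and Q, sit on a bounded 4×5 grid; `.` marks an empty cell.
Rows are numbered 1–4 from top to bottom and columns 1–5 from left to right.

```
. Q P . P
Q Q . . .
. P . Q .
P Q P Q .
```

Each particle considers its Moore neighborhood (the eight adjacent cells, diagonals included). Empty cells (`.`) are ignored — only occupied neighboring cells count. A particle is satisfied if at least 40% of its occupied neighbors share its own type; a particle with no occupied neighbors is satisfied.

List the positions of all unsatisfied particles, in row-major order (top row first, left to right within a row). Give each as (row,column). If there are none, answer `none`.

(1,3), (4,2), (4,3)

(1,2)Q 2/3 ok
(1,3)P 0/2 unhappy
(1,5)P 0/0 ok
(2,1)Q 2/3 ok
(2,2)Q 2/4 ok
(3,2)P 2/5 ok
(3,4)Q 1/2 ok
(4,1)P 1/2 ok
(4,2)Q 0/3 unhappy
(4,3)P 1/4 unhappy
(4,4)Q 1/2 ok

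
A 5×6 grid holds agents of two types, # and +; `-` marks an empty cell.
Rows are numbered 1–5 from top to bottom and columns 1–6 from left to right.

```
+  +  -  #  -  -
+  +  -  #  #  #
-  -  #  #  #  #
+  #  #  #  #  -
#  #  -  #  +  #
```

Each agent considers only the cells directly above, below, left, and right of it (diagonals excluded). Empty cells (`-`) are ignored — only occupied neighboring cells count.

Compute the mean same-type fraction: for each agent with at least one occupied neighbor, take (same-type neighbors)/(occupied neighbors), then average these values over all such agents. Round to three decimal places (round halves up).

0.788

(1,1)+ 2/2
(1,2)+ 2/2
(1,4)# 1/1
(2,1)+ 2/2
(2,2)+ 2/2
(2,4)# 3/3
(2,5)# 3/3
(2,6)# 2/2
(3,3)# 2/2
(3,4)# 4/4
(3,5)# 4/4
(3,6)# 2/2
(4,1)+ 0/2
(4,2)# 2/3
(4,3)# 3/3
(4,4)# 4/4
(4,5)# 2/3
(5,1)# 1/2
(5,2)# 2/2
(5,4)# 1/2
(5,5)+ 0/3
(5,6)# 0/1
Sum over 22 agents: 2/2 + 2/2 + 1/1 + 2/2 + 2/2 + 3/3 + 3/3 + 2/2 + 2/2 + 4/4 + 4/4 + 2/2 + 0/2 + 2/3 + 3/3 + 4/4 + 2/3 + 1/2 + 2/2 + 1/2 + 0/3 + 0/1 = 52/3; mean = 52/3 ÷ 22 = 26/33 = 0.787878… → 0.788.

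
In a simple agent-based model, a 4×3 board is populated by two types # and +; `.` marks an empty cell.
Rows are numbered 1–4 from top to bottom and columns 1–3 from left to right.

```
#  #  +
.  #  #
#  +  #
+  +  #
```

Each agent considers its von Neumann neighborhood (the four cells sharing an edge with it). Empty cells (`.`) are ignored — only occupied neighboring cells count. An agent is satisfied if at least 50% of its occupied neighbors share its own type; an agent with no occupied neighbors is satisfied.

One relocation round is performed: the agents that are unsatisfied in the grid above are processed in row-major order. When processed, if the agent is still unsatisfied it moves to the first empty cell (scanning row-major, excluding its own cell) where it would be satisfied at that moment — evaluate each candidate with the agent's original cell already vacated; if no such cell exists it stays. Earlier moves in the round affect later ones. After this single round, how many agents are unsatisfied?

1

Initially unsatisfied (in order): (1,3), (3,1), (3,2).
  (1,3): no empty cell satisfies it; stays.
  (3,1) → (2,1).
  (3,2) → (3,1).
Resulting grid:
# # +
# # #
+ . #
+ + #
Unsatisfied now: (1,3).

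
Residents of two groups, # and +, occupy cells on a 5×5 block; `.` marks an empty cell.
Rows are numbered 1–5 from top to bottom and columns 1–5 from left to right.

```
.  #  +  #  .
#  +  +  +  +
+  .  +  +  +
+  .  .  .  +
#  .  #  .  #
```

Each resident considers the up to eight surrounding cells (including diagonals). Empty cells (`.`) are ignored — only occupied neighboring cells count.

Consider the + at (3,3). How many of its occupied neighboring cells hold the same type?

Occupied neighbors of (3,3): (2,2)=+, (2,3)=+, (2,4)=+, (3,4)=+.
Same type (+): 4 of 4.

4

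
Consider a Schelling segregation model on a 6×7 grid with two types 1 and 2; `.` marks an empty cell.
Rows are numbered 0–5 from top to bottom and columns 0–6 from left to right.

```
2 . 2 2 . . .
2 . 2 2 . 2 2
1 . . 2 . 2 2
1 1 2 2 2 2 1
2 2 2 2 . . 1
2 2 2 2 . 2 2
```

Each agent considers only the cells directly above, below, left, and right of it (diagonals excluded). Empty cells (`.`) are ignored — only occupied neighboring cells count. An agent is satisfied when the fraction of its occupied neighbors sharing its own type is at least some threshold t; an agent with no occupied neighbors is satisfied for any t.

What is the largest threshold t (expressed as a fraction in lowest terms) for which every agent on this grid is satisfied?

Row 0: (0,0)2 1/1 · (0,2)2 2/2 · (0,3)2 2/2
Row 1: (1,0)2 1/2 · (1,2)2 2/2 · (1,3)2 3/3 · (1,5)2 2/2 · (1,6)2 2/2
Row 2: (2,0)1 1/2 · (2,3)2 2/2 · (2,5)2 3/3 · (2,6)2 2/3
Row 3: (3,0)1 2/3 · (3,1)1 1/3 · (3,2)2 2/3 · (3,3)2 4/4 · (3,4)2 2/2 · (3,5)2 2/3 · (3,6)1 1/3
Row 4: (4,0)2 2/3 · (4,1)2 3/4 · (4,2)2 4/4 · (4,3)2 3/3 · (4,6)1 1/2
Row 5: (5,0)2 2/2 · (5,1)2 3/3 · (5,2)2 3/3 · (5,3)2 2/2 · (5,5)2 1/1 · (5,6)2 1/2
The smallest same-type fraction is 1/3 at (3,1), which reduces to 1/3. Any threshold above that leaves this agent unsatisfied.

1/3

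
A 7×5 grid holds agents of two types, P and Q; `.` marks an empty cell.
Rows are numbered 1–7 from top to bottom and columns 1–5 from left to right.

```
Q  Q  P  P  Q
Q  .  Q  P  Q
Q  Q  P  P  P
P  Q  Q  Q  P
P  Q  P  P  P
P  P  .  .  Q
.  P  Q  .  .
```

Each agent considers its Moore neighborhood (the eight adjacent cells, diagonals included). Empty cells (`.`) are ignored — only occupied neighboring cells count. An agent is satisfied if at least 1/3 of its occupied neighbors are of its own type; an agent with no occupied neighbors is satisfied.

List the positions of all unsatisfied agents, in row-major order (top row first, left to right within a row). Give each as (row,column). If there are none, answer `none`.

Row 1: (1,1)Q 2/2 ✓ · (1,2)Q 3/4 ✓ · (1,3)P 2/4 ✓ · (1,4)P 2/5 ✓ · (1,5)Q 1/3 ✓
Row 2: (2,1)Q 4/4 ✓ · (2,3)Q 2/7 ✗ · (2,4)P 5/8 ✓ · (2,5)Q 1/5 ✗
Row 3: (3,1)Q 3/4 ✓ · (3,2)Q 5/7 ✓ · (3,3)P 2/7 ✗ · (3,4)P 4/8 ✓ · (3,5)P 3/5 ✓
Row 4: (4,1)P 1/5 ✗ · (4,2)Q 4/8 ✓ · (4,3)Q 4/8 ✓ · (4,4)Q 1/8 ✗ · (4,5)P 4/5 ✓
Row 5: (5,1)P 3/5 ✓ · (5,2)Q 2/7 ✗ · (5,3)P 2/6 ✓ · (5,4)P 3/6 ✓ · (5,5)P 2/4 ✓
Row 6: (6,1)P 3/4 ✓ · (6,2)P 4/6 ✓ · (6,5)Q 0/2 ✗
Row 7: (7,2)P 2/3 ✓ · (7,3)Q 0/2 ✗

(2,3), (2,5), (3,3), (4,1), (4,4), (5,2), (6,5), (7,3)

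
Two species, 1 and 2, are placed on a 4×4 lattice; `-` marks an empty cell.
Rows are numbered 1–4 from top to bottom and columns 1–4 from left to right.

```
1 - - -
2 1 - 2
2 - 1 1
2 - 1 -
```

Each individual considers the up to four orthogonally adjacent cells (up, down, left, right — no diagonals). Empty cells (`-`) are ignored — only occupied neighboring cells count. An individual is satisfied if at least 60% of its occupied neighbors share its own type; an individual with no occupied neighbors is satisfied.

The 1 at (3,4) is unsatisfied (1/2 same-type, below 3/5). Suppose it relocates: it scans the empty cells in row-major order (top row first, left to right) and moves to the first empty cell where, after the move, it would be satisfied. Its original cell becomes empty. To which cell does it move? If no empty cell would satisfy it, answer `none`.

(1,2)

Vacating (3,4). Empty cells in order:
  (1,2): 2/2 same-type → satisfied — stop here.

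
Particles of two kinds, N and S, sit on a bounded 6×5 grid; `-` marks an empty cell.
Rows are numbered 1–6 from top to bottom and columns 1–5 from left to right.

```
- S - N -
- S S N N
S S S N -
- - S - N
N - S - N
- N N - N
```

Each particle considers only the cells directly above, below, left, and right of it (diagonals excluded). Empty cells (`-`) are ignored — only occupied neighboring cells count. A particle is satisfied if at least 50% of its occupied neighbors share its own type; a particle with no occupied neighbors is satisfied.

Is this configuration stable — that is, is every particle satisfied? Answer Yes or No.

Yes

(1,2)S 1/1 ✓
(1,4)N 1/1 ✓
(2,2)S 3/3 ✓
(2,3)S 2/3 ✓
(2,4)N 3/4 ✓
(2,5)N 1/1 ✓
(3,1)S 1/1 ✓
(3,2)S 3/3 ✓
(3,3)S 3/4 ✓
(3,4)N 1/2 ✓
(4,3)S 2/2 ✓
(4,5)N 1/1 ✓
(5,1)N 0/0 ✓
(5,3)S 1/2 ✓
(5,5)N 2/2 ✓
(6,2)N 1/1 ✓
(6,3)N 1/2 ✓
(6,5)N 1/1 ✓
All meet the threshold, so the configuration is stable.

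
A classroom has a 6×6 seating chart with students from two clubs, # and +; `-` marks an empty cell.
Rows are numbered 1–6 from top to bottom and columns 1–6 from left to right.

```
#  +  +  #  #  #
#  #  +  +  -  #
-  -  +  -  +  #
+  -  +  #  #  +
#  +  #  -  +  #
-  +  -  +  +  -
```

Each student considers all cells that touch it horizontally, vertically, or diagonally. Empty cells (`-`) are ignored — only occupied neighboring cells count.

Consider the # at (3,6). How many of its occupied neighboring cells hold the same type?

Occupied neighbors of (3,6): (2,6)=#, (3,5)=+, (4,5)=#, (4,6)=+.
Same type (#): 2 of 4.

2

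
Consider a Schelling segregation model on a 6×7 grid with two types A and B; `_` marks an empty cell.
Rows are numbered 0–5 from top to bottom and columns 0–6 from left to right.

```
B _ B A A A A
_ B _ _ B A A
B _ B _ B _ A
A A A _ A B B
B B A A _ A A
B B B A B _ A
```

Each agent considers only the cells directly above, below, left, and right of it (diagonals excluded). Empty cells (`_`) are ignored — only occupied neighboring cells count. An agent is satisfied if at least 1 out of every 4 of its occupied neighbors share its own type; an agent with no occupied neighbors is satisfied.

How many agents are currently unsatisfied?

5

Row 0: (0,0)B 0/0 ✓ · (0,2)B 0/1 ✗ · (0,3)A 1/2 ✓ · (0,4)A 2/3 ✓ · (0,5)A 3/3 ✓ · (0,6)A 2/2 ✓
Row 1: (1,1)B 0/0 ✓ · (1,4)B 1/3 ✓ · (1,5)A 2/3 ✓ · (1,6)A 3/3 ✓
Row 2: (2,0)B 0/1 ✗ · (2,2)B 0/1 ✗ · (2,4)B 1/2 ✓ · (2,6)A 1/2 ✓
Row 3: (3,0)A 1/3 ✓ · (3,1)A 2/3 ✓ · (3,2)A 2/3 ✓ · (3,4)A 0/2 ✗ · (3,5)B 1/3 ✓ · (3,6)B 1/3 ✓
Row 4: (4,0)B 2/3 ✓ · (4,1)B 2/4 ✓ · (4,2)A 2/4 ✓ · (4,3)A 2/2 ✓ · (4,5)A 1/2 ✓ · (4,6)A 2/3 ✓
Row 5: (5,0)B 2/2 ✓ · (5,1)B 3/3 ✓ · (5,2)B 1/3 ✓ · (5,3)A 1/3 ✓ · (5,4)B 0/1 ✗ · (5,6)A 1/1 ✓
Unsatisfied: (0,2), (2,0), (2,2), (3,4), (5,4) — 5 in total.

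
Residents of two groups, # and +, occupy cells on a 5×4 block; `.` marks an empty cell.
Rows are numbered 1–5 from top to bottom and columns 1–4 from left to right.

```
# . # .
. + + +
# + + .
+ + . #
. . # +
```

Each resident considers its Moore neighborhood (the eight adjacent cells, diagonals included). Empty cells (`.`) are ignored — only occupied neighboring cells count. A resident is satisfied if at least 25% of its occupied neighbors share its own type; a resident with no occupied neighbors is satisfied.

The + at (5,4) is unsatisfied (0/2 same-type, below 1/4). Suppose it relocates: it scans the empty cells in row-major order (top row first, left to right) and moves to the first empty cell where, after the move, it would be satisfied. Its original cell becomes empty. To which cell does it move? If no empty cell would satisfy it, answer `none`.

Vacating (5,4). Empty cells in order:
  (1,2): 2/4 same-type → satisfied — stop here.

(1,2)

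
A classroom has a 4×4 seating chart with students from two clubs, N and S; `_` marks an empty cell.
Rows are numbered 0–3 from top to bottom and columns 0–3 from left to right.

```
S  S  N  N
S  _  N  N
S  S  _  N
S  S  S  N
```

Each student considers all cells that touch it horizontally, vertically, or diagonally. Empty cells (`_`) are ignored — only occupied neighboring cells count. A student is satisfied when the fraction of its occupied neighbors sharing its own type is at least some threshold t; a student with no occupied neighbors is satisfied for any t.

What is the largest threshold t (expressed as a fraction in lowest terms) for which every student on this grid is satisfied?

Row 0: (0,0)S 2/2 · (0,1)S 2/4 · (0,2)N 3/4 · (0,3)N 3/3
Row 1: (1,0)S 4/4 · (1,2)N 4/6 · (1,3)N 4/4
Row 2: (2,0)S 4/4 · (2,1)S 5/6 · (2,3)N 3/4
Row 3: (3,0)S 3/3 · (3,1)S 4/4 · (3,2)S 2/4 · (3,3)N 1/2
The smallest same-type fraction is 2/4 at (0,1), which reduces to 1/2. Any threshold above that leaves this student unsatisfied.

1/2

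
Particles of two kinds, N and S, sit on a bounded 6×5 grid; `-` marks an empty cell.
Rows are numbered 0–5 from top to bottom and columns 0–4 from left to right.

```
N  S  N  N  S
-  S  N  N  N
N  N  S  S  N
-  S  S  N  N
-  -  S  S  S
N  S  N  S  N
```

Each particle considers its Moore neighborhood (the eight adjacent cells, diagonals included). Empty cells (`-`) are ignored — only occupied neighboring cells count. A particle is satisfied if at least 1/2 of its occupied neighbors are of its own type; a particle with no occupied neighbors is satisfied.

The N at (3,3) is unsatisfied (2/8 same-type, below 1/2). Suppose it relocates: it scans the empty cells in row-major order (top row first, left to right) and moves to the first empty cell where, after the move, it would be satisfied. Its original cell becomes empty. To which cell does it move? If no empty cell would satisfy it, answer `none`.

(1,0)

Vacating (3,3). Empty cells in order:
  (1,0): 3/5 same-type → satisfied — stop here.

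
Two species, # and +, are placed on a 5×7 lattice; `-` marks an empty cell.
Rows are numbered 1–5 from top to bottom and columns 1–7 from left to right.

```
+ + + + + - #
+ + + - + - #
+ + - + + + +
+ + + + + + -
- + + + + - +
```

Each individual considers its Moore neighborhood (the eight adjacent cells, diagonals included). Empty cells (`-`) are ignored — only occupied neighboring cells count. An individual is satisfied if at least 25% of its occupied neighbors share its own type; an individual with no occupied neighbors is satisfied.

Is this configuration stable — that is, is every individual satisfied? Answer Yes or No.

(1,1)+ 3/3 ✓
(1,2)+ 5/5 ✓
(1,3)+ 4/4 ✓
(1,4)+ 4/4 ✓
(1,5)+ 2/2 ✓
(1,7)# 1/1 ✓
(2,1)+ 5/5 ✓
(2,2)+ 7/7 ✓
(2,3)+ 6/6 ✓
(2,5)+ 5/5 ✓
(2,7)# 1/3 ✓
(3,1)+ 5/5 ✓
(3,2)+ 7/7 ✓
(3,4)+ 6/6 ✓
(3,5)+ 6/6 ✓
(3,6)+ 5/6 ✓
(3,7)+ 2/3 ✓
(4,1)+ 4/4 ✓
(4,2)+ 6/6 ✓
(4,3)+ 7/7 ✓
(4,4)+ 7/7 ✓
(4,5)+ 7/7 ✓
(4,6)+ 6/6 ✓
(5,2)+ 4/4 ✓
(5,3)+ 5/5 ✓
(5,4)+ 5/5 ✓
(5,5)+ 4/4 ✓
(5,7)+ 1/1 ✓
All meet the threshold, so the configuration is stable.

Yes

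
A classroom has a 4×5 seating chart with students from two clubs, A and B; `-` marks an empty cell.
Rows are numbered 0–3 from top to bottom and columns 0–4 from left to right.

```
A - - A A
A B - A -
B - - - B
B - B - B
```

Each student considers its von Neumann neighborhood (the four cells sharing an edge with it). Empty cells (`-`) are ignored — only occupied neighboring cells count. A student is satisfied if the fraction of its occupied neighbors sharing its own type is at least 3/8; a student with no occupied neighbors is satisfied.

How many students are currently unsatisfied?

(0,0)A 1/1 satisfied
(0,3)A 2/2 satisfied
(0,4)A 1/1 satisfied
(1,0)A 1/3 not
(1,1)B 0/1 not
(1,3)A 1/1 satisfied
(2,0)B 1/2 satisfied
(2,4)B 1/1 satisfied
(3,0)B 1/1 satisfied
(3,2)B 0/0 satisfied
(3,4)B 1/1 satisfied
Unsatisfied: (1,0), (1,1) — 2 in total.

2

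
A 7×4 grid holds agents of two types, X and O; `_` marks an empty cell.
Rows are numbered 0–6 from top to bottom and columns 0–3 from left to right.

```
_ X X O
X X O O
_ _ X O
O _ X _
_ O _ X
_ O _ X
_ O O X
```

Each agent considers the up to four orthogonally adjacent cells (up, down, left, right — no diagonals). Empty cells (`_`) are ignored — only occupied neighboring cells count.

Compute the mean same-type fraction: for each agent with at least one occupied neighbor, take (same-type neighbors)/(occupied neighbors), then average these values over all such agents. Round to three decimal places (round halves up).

0.740

(0,1)X 2/2
(0,2)X 1/3
(0,3)O 1/2
(1,0)X 1/1
(1,1)X 2/3
(1,2)O 1/4
(1,3)O 3/3
(2,2)X 1/3
(2,3)O 1/2
(3,0)O — no occupied neighbors
(3,2)X 1/1
(4,1)O 1/1
(4,3)X 1/1
(5,1)O 2/2
(5,3)X 2/2
(6,1)O 2/2
(6,2)O 1/2
(6,3)X 1/2
Sum over 17 agents: 2/2 + 1/3 + 1/2 + 1/1 + 2/3 + 1/4 + 3/3 + 1/3 + 1/2 + 1/1 + 1/1 + 1/1 + 2/2 + 2/2 + 2/2 + 1/2 + 1/2 = 151/12; mean = 151/12 ÷ 17 = 151/204 = 0.740196… → 0.740.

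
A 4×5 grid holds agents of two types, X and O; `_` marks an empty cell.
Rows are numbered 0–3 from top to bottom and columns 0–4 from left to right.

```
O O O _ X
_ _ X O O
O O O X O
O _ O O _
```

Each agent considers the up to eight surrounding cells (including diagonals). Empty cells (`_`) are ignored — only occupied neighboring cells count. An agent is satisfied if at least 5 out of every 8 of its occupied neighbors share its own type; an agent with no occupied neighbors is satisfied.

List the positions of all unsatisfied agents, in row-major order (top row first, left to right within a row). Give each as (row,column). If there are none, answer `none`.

(0,4), (1,2), (1,3), (1,4), (2,3)

(0,0)O 1/1 ok
(0,1)O 2/3 ok
(0,2)O 2/3 ok
(0,4)X 0/2 unhappy
(1,2)X 1/6 unhappy
(1,3)O 4/7 unhappy
(1,4)O 2/4 unhappy
(2,0)O 2/2 ok
(2,1)O 4/5 ok
(2,2)O 4/6 ok
(2,3)X 1/7 unhappy
(2,4)O 3/4 ok
(3,0)O 2/2 ok
(3,2)O 3/4 ok
(3,3)O 3/4 ok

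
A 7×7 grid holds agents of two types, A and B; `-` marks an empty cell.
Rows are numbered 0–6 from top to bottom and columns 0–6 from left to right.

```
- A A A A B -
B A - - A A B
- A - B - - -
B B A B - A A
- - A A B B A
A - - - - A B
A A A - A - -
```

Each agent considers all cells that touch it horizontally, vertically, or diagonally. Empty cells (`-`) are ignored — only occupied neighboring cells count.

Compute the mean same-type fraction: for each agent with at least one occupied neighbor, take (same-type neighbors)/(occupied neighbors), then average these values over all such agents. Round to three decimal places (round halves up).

0.588

(0,1)A 2/3
(0,2)A 3/3
(0,3)A 3/3
(0,4)A 3/4
(0,5)B 1/4
(1,0)B 0/3
(1,1)A 3/4
(1,4)A 3/5
(1,5)A 2/4
(1,6)B 1/2
(2,1)A 2/5
(2,3)B 1/3
(3,0)B 1/2
(3,1)B 1/4
(3,2)A 3/6
(3,3)B 2/5
(3,5)A 2/4
(3,6)A 2/3
(4,2)A 2/4
(4,3)A 2/4
(4,4)B 2/5
(4,5)B 2/6
(4,6)A 3/5
(5,0)A 2/2
(5,5)A 2/5
(5,6)B 1/3
(6,0)A 2/2
(6,1)A 3/3
(6,2)A 1/1
(6,4)A 1/1
Sum over 30 agents: 2/3 + 3/3 + 3/3 + 3/4 + 1/4 + 0/3 + 3/4 + 3/5 + 2/4 + 1/2 + 2/5 + 1/3 + 1/2 + 1/4 + 3/6 + 2/5 + 2/4 + 2/3 + 2/4 + 2/4 + 2/5 + 2/6 + 3/5 + 2/2 + 2/5 + 1/3 + 2/2 + 3/3 + 1/1 + 1/1 = 529/30; mean = 529/30 ÷ 30 = 529/900 = 0.587777… → 0.588.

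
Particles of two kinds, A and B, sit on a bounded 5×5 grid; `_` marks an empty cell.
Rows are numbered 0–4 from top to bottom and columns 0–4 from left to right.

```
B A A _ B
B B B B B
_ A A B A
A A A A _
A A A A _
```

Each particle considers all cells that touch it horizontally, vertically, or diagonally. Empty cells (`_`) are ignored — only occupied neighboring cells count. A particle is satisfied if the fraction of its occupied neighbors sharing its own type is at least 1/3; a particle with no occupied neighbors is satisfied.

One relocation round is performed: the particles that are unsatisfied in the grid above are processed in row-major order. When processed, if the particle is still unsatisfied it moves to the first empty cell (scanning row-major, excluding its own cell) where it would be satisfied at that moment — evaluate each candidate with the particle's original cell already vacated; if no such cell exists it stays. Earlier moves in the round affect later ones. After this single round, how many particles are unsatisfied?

0

Initially unsatisfied (in order): (0,1), (0,2), (2,4).
  (0,1) → (2,0).
  (0,2) → (3,4).
  (2,4): now satisfied by earlier moves; stays.
Resulting grid:
B _ _ _ B
B B B B B
A A A B A
A A A A A
A A A A _
All satisfied now.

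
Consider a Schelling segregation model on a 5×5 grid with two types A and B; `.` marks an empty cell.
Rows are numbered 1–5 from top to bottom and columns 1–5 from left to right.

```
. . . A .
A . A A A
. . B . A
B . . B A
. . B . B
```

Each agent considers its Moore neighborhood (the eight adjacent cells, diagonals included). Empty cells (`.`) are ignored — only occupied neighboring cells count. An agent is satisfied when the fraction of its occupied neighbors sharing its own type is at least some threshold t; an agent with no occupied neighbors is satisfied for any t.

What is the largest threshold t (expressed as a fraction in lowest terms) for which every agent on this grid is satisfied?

1/3

Row 1: (1,4)A 3/3
Row 2: (2,1)A — no occupied neighbors · (2,3)A 2/3 · (2,4)A 4/5 · (2,5)A 3/3
Row 3: (3,3)B 1/3 · (3,5)A 3/4
Row 4: (4,1)B — no occupied neighbors · (4,4)B 3/5 · (4,5)A 1/3
Row 5: (5,3)B 1/1 · (5,5)B 1/2
The smallest same-type fraction is 1/3 at (3,3), which reduces to 1/3. Any threshold above that leaves this agent unsatisfied.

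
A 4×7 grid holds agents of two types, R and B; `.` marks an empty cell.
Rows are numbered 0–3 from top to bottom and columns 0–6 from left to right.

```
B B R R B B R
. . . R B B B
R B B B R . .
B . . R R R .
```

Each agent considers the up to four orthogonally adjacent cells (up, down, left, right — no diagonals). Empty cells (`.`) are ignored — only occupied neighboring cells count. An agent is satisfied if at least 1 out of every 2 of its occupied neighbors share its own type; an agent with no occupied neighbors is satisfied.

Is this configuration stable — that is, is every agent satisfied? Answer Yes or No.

No

Row 0: (0,0)B 1/1 satisfied · (0,1)B 1/2 satisfied · (0,2)R 1/2 satisfied · (0,3)R 2/3 satisfied · (0,4)B 2/3 satisfied · (0,5)B 2/3 satisfied · (0,6)R 0/2 not
Row 1: (1,3)R 1/3 not · (1,4)B 2/4 satisfied · (1,5)B 3/3 satisfied · (1,6)B 1/2 satisfied
Row 2: (2,0)R 0/2 not · (2,1)B 1/2 satisfied · (2,2)B 2/2 satisfied · (2,3)B 1/4 not · (2,4)R 1/3 not
Row 3: (3,0)B 0/1 not · (3,3)R 1/2 satisfied · (3,4)R 3/3 satisfied · (3,5)R 1/1 satisfied
For instance (0,6) has only 0/2 same-type neighbors, below 1/2.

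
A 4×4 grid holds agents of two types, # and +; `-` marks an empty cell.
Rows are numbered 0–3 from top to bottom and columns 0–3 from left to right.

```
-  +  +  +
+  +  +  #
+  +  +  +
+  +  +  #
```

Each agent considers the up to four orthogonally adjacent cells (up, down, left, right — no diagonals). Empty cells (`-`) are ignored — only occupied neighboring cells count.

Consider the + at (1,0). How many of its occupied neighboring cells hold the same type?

Occupied neighbors of (1,0): (2,0)=+, (1,1)=+.
Same type (+): 2 of 2.

2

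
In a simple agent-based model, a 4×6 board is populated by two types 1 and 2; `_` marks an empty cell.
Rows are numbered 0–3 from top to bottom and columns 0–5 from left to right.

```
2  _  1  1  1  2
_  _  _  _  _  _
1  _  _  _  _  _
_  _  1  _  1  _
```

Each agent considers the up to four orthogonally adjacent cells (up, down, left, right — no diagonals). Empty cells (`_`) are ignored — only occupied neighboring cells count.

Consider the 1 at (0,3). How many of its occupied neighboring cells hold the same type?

Occupied neighbors of (0,3): (0,2)=1, (0,4)=1.
Same type (1): 2 of 2.

2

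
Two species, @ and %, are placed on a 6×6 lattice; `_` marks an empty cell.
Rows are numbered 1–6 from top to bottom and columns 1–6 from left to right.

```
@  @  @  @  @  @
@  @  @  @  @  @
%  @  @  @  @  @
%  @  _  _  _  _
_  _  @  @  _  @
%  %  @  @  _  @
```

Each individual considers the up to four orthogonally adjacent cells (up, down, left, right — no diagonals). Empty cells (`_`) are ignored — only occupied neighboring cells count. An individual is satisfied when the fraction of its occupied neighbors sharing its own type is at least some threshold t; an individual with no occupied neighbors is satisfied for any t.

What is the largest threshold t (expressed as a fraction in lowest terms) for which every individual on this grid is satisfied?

1/3

Row 1: (1,1)@ 2/2 · (1,2)@ 3/3 · (1,3)@ 3/3 · (1,4)@ 3/3 · (1,5)@ 3/3 · (1,6)@ 2/2
Row 2: (2,1)@ 2/3 · (2,2)@ 4/4 · (2,3)@ 4/4 · (2,4)@ 4/4 · (2,5)@ 4/4 · (2,6)@ 3/3
Row 3: (3,1)% 1/3 · (3,2)@ 3/4 · (3,3)@ 3/3 · (3,4)@ 3/3 · (3,5)@ 3/3 · (3,6)@ 2/2
Row 4: (4,1)% 1/2 · (4,2)@ 1/2
Row 5: (5,3)@ 2/2 · (5,4)@ 2/2 · (5,6)@ 1/1
Row 6: (6,1)% 1/1 · (6,2)% 1/2 · (6,3)@ 2/3 · (6,4)@ 2/2 · (6,6)@ 1/1
The smallest same-type fraction is 1/3 at (3,1), which reduces to 1/3. Any threshold above that leaves this individual unsatisfied.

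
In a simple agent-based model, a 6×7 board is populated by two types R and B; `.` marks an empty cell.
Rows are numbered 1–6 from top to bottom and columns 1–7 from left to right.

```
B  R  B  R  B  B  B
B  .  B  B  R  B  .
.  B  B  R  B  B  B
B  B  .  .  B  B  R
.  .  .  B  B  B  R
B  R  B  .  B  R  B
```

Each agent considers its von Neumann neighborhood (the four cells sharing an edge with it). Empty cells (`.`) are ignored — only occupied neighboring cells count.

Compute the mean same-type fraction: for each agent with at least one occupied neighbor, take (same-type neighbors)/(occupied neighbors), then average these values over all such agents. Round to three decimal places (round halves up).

0.520

(1,1)B 1/2
(1,2)R 0/2
(1,3)B 1/3
(1,4)R 0/3
(1,5)B 1/3
(1,6)B 3/3
(1,7)B 1/1
(2,1)B 1/1
(2,3)B 3/3
(2,4)B 1/4
(2,5)R 0/4
(2,6)B 2/3
(3,2)B 2/2
(3,3)B 2/3
(3,4)R 0/3
(3,5)B 2/4
(3,6)B 4/4
(3,7)B 1/2
(4,1)B 1/1
(4,2)B 2/2
(4,5)B 3/3
(4,6)B 3/4
(4,7)R 1/3
(5,4)B 1/1
(5,5)B 4/4
(5,6)B 2/4
(5,7)R 1/3
(6,1)B 0/1
(6,2)R 0/2
(6,3)B 0/1
(6,5)B 1/2
(6,6)R 0/3
(6,7)B 0/2
Sum over 33 agents: 1/2 + 0/2 + 1/3 + 0/3 + 1/3 + 3/3 + 1/1 + 1/1 + 3/3 + 1/4 + 0/4 + 2/3 + 2/2 + 2/3 + 0/3 + 2/4 + 4/4 + 1/2 + 1/1 + 2/2 + 3/3 + 3/4 + 1/3 + 1/1 + 4/4 + 2/4 + 1/3 + 0/1 + 0/2 + 0/1 + 1/2 + 0/3 + 0/2 = 103/6; mean = 103/6 ÷ 33 = 103/198 = 0.520202… → 0.520.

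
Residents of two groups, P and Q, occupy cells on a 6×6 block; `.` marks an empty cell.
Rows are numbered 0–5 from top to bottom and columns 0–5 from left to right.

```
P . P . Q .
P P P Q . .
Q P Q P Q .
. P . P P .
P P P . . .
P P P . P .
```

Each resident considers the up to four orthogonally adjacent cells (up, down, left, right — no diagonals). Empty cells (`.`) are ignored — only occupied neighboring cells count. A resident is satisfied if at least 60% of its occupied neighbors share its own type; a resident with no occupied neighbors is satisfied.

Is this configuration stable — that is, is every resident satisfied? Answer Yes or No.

No

Row 0: (0,0)P 1/1 ok · (0,2)P 1/1 ok · (0,4)Q 0/0 ok
Row 1: (1,0)P 2/3 ok · (1,1)P 3/3 ok · (1,2)P 2/4 unhappy · (1,3)Q 0/2 unhappy
Row 2: (2,0)Q 0/2 unhappy · (2,1)P 2/4 unhappy · (2,2)Q 0/3 unhappy · (2,3)P 1/4 unhappy · (2,4)Q 0/2 unhappy
Row 3: (3,1)P 2/2 ok · (3,3)P 2/2 ok · (3,4)P 1/2 unhappy
Row 4: (4,0)P 2/2 ok · (4,1)P 4/4 ok · (4,2)P 2/2 ok
Row 5: (5,0)P 2/2 ok · (5,1)P 3/3 ok · (5,2)P 2/2 ok · (5,4)P 0/0 ok
For instance (1,2) has only 2/4 same-type neighbors, below 3/5.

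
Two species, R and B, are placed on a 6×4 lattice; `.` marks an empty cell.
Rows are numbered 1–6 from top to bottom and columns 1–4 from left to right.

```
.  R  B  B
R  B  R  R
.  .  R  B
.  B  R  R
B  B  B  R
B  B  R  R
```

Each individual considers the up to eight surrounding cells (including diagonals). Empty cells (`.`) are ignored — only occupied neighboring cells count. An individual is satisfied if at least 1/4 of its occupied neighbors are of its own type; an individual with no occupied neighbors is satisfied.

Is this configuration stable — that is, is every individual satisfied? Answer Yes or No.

No

(1,2)R 2/4 ok
(1,3)B 2/5 ok
(1,4)B 1/3 ok
(2,1)R 1/2 ok
(2,2)B 1/5 unhappy
(2,3)R 3/7 ok
(2,4)R 2/5 ok
(3,3)R 4/7 ok
(3,4)B 0/5 unhappy
(4,2)B 3/5 ok
(4,3)R 3/7 ok
(4,4)R 3/5 ok
(5,1)B 4/4 ok
(5,2)B 5/7 ok
(5,3)B 3/8 ok
(5,4)R 4/5 ok
(6,1)B 3/3 ok
(6,2)B 4/5 ok
(6,3)R 2/5 ok
(6,4)R 2/3 ok
For instance (2,2) has only 1/5 same-type neighbors, below 1/4.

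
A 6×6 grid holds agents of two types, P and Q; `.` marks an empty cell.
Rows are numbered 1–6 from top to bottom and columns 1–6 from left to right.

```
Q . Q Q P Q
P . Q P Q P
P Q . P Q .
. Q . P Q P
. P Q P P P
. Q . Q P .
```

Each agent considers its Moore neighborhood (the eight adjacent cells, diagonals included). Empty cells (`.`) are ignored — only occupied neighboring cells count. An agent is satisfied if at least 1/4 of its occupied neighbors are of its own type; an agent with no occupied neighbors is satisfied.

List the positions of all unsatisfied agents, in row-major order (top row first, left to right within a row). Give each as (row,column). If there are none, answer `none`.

(1,1), (4,5), (5,2)

Row 1: (1,1)Q 0/1 ✗ · (1,3)Q 2/3 ✓ · (1,4)Q 3/5 ✓ · (1,5)P 2/5 ✓ · (1,6)Q 1/3 ✓
Row 2: (2,1)P 1/3 ✓ · (2,3)Q 3/5 ✓ · (2,4)P 2/7 ✓ · (2,5)Q 3/7 ✓ · (2,6)P 1/4 ✓
Row 3: (3,1)P 1/3 ✓ · (3,2)Q 2/4 ✓ · (3,4)P 2/6 ✓ · (3,5)Q 2/7 ✓
Row 4: (4,2)Q 2/4 ✓ · (4,4)P 3/6 ✓ · (4,5)Q 1/7 ✗ · (4,6)P 2/4 ✓
Row 5: (5,2)P 0/3 ✗ · (5,3)Q 3/6 ✓ · (5,4)P 3/6 ✓ · (5,5)P 5/7 ✓ · (5,6)P 3/4 ✓
Row 6: (6,2)Q 1/2 ✓ · (6,4)Q 1/4 ✓ · (6,5)P 3/4 ✓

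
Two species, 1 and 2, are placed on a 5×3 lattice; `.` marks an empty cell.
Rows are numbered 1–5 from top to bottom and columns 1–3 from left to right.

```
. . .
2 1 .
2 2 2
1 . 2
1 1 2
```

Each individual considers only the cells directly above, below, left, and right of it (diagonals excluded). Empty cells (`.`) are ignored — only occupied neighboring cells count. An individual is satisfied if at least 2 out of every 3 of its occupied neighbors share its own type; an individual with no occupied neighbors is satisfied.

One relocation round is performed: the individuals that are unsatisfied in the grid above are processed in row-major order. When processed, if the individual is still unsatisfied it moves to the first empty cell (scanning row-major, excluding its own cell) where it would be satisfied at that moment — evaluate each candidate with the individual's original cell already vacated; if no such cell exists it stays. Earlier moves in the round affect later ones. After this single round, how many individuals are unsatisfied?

Initially unsatisfied (in order): (2,1), (2,2), (4,1), (5,2), (5,3).
  (2,1) → (1,1).
  (2,2) → (1,3).
  (4,1): no empty cell satisfies it; stays.
  (5,2): no empty cell satisfies it; stays.
  (5,3) → (2,1).
Resulting grid:
2 . 1
2 . .
2 2 2
1 . 2
1 1 .
Unsatisfied now: (4,1).

1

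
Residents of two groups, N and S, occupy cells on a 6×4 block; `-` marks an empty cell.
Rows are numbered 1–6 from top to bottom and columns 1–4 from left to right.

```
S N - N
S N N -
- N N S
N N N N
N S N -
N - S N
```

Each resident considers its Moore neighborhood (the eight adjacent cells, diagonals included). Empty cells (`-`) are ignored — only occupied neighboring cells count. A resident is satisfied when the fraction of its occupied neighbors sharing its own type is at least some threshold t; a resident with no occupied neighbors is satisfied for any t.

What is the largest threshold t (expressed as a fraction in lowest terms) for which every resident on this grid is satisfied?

(1,1)S 1/3
(1,2)N 2/4
(1,4)N 1/1
(2,1)S 1/4
(2,2)N 4/6
(2,3)N 5/6
(3,2)N 6/7
(3,3)N 6/7
(3,4)S 0/4
(4,1)N 3/4
(4,2)N 6/7
(4,3)N 5/7
(4,4)N 3/4
(5,1)N 3/4
(5,2)S 1/7
(5,3)N 4/6
(6,1)N 1/2
(6,3)S 1/3
(6,4)N 1/2
The smallest same-type fraction is 0/4 at (3,4), which reduces to 0/1. Any threshold above that leaves this resident unsatisfied.

0/1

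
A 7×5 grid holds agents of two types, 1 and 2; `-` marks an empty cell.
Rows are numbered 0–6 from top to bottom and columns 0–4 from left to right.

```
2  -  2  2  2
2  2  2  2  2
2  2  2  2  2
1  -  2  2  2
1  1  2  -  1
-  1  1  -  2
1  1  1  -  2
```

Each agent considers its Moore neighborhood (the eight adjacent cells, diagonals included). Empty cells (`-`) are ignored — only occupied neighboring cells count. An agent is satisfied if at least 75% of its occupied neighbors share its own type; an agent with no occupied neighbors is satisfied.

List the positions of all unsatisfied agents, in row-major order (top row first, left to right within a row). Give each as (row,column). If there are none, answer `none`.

Row 0: (0,0)2 2/2 ok · (0,2)2 4/4 ok · (0,3)2 5/5 ok · (0,4)2 3/3 ok
Row 1: (1,0)2 4/4 ok · (1,1)2 7/7 ok · (1,2)2 7/7 ok · (1,3)2 8/8 ok · (1,4)2 5/5 ok
Row 2: (2,0)2 3/4 ok · (2,1)2 6/7 ok · (2,2)2 7/7 ok · (2,3)2 8/8 ok · (2,4)2 5/5 ok
Row 3: (3,0)1 2/4 unhappy · (3,2)2 5/6 ok · (3,3)2 6/7 ok · (3,4)2 3/4 ok
Row 4: (4,0)1 3/3 ok · (4,1)1 4/6 unhappy · (4,2)2 2/5 unhappy · (4,4)1 0/3 unhappy
Row 5: (5,1)1 6/7 ok · (5,2)1 4/5 ok · (5,4)2 1/2 unhappy
Row 6: (6,0)1 2/2 ok · (6,1)1 4/4 ok · (6,2)1 3/3 ok · (6,4)2 1/1 ok

(3,0), (4,1), (4,2), (4,4), (5,4)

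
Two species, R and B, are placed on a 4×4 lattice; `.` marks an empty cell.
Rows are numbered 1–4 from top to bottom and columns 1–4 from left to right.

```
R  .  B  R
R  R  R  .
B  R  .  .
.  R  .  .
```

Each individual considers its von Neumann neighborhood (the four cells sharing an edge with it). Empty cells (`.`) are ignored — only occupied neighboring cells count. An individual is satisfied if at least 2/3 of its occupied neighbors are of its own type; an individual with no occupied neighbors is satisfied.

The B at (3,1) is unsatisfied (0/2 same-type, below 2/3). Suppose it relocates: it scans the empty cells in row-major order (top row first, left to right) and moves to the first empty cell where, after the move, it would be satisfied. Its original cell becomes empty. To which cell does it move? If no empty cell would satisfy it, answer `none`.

Vacating (3,1). Empty cells in order:
  (1,2): 1/3 same-type → still unsatisfied.
  (2,4): 0/2 same-type → still unsatisfied.
  (3,3): 0/2 same-type → still unsatisfied.
  (3,4): 0/0 same-type → satisfied — stop here.

(3,4)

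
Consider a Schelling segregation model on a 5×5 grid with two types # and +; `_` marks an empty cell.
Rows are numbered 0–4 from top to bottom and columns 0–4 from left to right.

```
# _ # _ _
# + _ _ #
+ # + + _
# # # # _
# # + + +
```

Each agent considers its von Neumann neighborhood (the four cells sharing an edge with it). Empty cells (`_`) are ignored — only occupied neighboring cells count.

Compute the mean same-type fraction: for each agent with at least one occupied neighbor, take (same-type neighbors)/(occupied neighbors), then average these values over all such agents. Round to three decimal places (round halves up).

Row 0: (0,0)# 1/1 · (0,2)# — no occupied neighbors
Row 1: (1,0)# 1/3 · (1,1)+ 0/2 · (1,4)# — no occupied neighbors
Row 2: (2,0)+ 0/3 · (2,1)# 1/4 · (2,2)+ 1/3 · (2,3)+ 1/2
Row 3: (3,0)# 2/3 · (3,1)# 4/4 · (3,2)# 2/4 · (3,3)# 1/3
Row 4: (4,0)# 2/2 · (4,1)# 2/3 · (4,2)+ 1/3 · (4,3)+ 2/3 · (4,4)+ 1/1
Sum over 16 agents: 1/1 + 1/3 + 0/2 + 0/3 + 1/4 + 1/3 + 1/2 + 2/3 + 4/4 + 2/4 + 1/3 + 2/2 + 2/3 + 1/3 + 2/3 + 1/1 = 103/12; mean = 103/12 ÷ 16 = 103/192 = 0.536458… → 0.536.

0.536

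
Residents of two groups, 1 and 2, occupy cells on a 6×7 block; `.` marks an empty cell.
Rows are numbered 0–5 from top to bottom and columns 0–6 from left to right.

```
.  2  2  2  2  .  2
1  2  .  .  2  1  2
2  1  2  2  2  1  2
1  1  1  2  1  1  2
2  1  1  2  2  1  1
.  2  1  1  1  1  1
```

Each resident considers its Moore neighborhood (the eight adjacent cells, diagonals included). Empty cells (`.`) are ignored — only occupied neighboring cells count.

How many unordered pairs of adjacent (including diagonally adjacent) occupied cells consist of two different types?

Scan each occupied cell's neighbors to the right and below (and the two forward diagonals) so each pair is counted once.
Row 0: 2(0,1)–2(0,2)= 2(0,1)–2(1,1)= 2(0,1)–1(1,0)≠ 2(0,2)–2(0,3)= 2(0,2)–2(1,1)= 2(0,3)–2(0,4)= 2(0,3)–2(1,4)= 2(0,4)–2(1,4)= 2(0,4)–1(1,5)≠ 2(0,6)–2(1,6)= 2(0,6)–1(1,5)≠  → 3/11 unlike.
Row 1: 1(1,0)–2(1,1)≠ 1(1,0)–2(2,0)≠ 1(1,0)–1(2,1)= 2(1,1)–1(2,1)≠ 2(1,1)–2(2,2)= 2(1,1)–2(2,0)= 2(1,4)–1(1,5)≠ 2(1,4)–2(2,4)= 2(1,4)–1(2,5)≠ 2(1,4)–2(2,3)= 1(1,5)–2(1,6)≠ 1(1,5)–1(2,5)= 1(1,5)–2(2,6)≠ 1(1,5)–2(2,4)≠ 2(1,6)–2(2,6)= 2(1,6)–1(2,5)≠  → 9/16 unlike.
Row 2: 2(2,0)–1(2,1)≠ 2(2,0)–1(3,0)≠ 2(2,0)–1(3,1)≠ 1(2,1)–2(2,2)≠ 1(2,1)–1(3,1)= 1(2,1)–1(3,2)= 1(2,1)–1(3,0)= 2(2,2)–2(2,3)= 2(2,2)–1(3,2)≠ 2(2,2)–2(3,3)= 2(2,2)–1(3,1)≠ 2(2,3)–2(2,4)= 2(2,3)–2(3,3)= 2(2,3)–1(3,4)≠ 2(2,3)–1(3,2)≠ 2(2,4)–1(2,5)≠ 2(2,4)–1(3,4)≠ 2(2,4)–1(3,5)≠ 2(2,4)–2(3,3)= 1(2,5)–2(2,6)≠ 1(2,5)–1(3,5)= 1(2,5)–2(3,6)≠ 1(2,5)–1(3,4)= 2(2,6)–2(3,6)= 2(2,6)–1(3,5)≠  → 14/25 unlike.
Row 3: 1(3,0)–1(3,1)= 1(3,0)–2(4,0)≠ 1(3,0)–1(4,1)= 1(3,1)–1(3,2)= 1(3,1)–1(4,1)= 1(3,1)–1(4,2)= 1(3,1)–2(4,0)≠ 1(3,2)–2(3,3)≠ 1(3,2)–1(4,2)= 1(3,2)–2(4,3)≠ 1(3,2)–1(4,1)= 2(3,3)–1(3,4)≠ 2(3,3)–2(4,3)= 2(3,3)–2(4,4)= 2(3,3)–1(4,2)≠ 1(3,4)–1(3,5)= 1(3,4)–2(4,4)≠ 1(3,4)–1(4,5)= 1(3,4)–2(4,3)≠ 1(3,5)–2(3,6)≠ 1(3,5)–1(4,5)= 1(3,5)–1(4,6)= 1(3,5)–2(4,4)≠ 2(3,6)–1(4,6)≠ 2(3,6)–1(4,5)≠  → 12/25 unlike.
Row 4: 2(4,0)–1(4,1)≠ 2(4,0)–2(5,1)= 1(4,1)–1(4,2)= 1(4,1)–2(5,1)≠ 1(4,1)–1(5,2)= 1(4,2)–2(4,3)≠ 1(4,2)–1(5,2)= 1(4,2)–1(5,3)= 1(4,2)–2(5,1)≠ 2(4,3)–2(4,4)= 2(4,3)–1(5,3)≠ 2(4,3)–1(5,4)≠ 2(4,3)–1(5,2)≠ 2(4,4)–1(4,5)≠ 2(4,4)–1(5,4)≠ 2(4,4)–1(5,5)≠ 2(4,4)–1(5,3)≠ 1(4,5)–1(4,6)= 1(4,5)–1(5,5)= 1(4,5)–1(5,6)= 1(4,5)–1(5,4)= 1(4,6)–1(5,6)= 1(4,6)–1(5,5)=  → 11/23 unlike.
Row 5: 2(5,1)–1(5,2)≠ 1(5,2)–1(5,3)= 1(5,3)–1(5,4)= 1(5,4)–1(5,5)= 1(5,5)–1(5,6)=  → 1/5 unlike.
Total adjacent occupied pairs: 105; unlike-type pairs: 50.

50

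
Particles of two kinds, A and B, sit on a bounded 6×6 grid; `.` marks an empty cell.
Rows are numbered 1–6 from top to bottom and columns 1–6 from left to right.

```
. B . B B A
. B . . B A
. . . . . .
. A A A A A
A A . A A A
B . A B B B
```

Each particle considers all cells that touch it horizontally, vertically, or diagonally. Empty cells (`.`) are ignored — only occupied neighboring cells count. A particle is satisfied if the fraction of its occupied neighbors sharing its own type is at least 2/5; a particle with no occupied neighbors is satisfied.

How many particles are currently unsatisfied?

(1,2)B 1/1 satisfied
(1,4)B 2/2 satisfied
(1,5)B 2/4 satisfied
(1,6)A 1/3 not
(2,2)B 1/1 satisfied
(2,5)B 2/4 satisfied
(2,6)A 1/3 not
(4,2)A 3/3 satisfied
(4,3)A 4/4 satisfied
(4,4)A 4/4 satisfied
(4,5)A 5/5 satisfied
(4,6)A 3/3 satisfied
(5,1)A 2/3 satisfied
(5,2)A 4/5 satisfied
(5,4)A 5/7 satisfied
(5,5)A 5/8 satisfied
(5,6)A 3/5 satisfied
(6,1)B 0/2 not
(6,3)A 2/3 satisfied
(6,4)B 1/4 not
(6,5)B 2/5 satisfied
(6,6)B 1/3 not
Unsatisfied: (1,6), (2,6), (6,1), (6,4), (6,6) — 5 in total.

5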